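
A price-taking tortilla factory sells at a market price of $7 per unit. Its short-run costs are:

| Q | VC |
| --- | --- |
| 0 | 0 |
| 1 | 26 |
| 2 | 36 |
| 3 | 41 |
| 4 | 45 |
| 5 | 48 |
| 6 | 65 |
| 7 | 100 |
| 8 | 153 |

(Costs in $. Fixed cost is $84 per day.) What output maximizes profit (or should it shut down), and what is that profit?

Q = 0 (shut down); profit = -$84

Tabulate TR − TC: Q=0: -84; Q=1: -103; Q=2: -106; Q=3: -104; Q=4: -101; Q=5: -97; Q=6: -107; Q=7: -135; Q=8: -181.
Profit is highest at Q = 0. Equivalently, the lowest AVC in the table is 48/5 ≈ $9.60 at Q = 5, and P = $7 falls below it — price never covers variable cost, so the firm shuts down and loses only its fixed cost.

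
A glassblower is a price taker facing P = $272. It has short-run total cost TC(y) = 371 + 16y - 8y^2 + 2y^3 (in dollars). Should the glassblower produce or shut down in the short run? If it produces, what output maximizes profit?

Strip out fixed cost: VC = 16y - 8y^2 + 2y^3. Then AVC = 16 - 8y + 2y^2 and MC = 16 - 16y + 6y^2.
The AVC parabola has its vertex at y = 8/4 = 2, where AVC = 16 - 8·2 + 2·2^2 = $8.
Because $272 ≥ $8, revenue can cover variable cost; the firm operates.
Solving P = MC: -256 - 16y + 6y^2 = 0 ⇒ y = -16/3 or 8. On the upward-sloping branch, y* = 8.
Check: AVC at y = 8 is $80 ≤ P, so revenue covers variable cost.
Profit = P·y − TC = 272·8 − 1011 = $1165.

Produce at y = 8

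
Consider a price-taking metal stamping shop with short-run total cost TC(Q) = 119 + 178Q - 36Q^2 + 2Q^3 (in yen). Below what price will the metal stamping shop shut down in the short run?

¥16 per unit

Short-run supply begins at min AVC. From VC = 178Q - 36Q^2 + 2Q^3, AVC = 178 - 36Q + 2Q^2.
dAVC/dQ = -36 + 4Q = 0 gives Q = 9. min AVC = 178 - 36·9 + 2·9^2 = 16.
For P < ¥16 the firm produces nothing.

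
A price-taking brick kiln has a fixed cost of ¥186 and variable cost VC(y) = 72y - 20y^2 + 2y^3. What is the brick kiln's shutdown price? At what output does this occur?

Short-run supply begins at min AVC. From VC = 72y - 20y^2 + 2y^3, AVC = 72 - 20y + 2y^2.
At the minimum of AVC, MC = AVC. MC = 72 - 40y + 6y^2; setting MC = AVC gives 4y^2 - 20y = 0, so y = 5. min AVC = 22.
So the shutdown price is ¥22.

¥22 per unit, at y = 5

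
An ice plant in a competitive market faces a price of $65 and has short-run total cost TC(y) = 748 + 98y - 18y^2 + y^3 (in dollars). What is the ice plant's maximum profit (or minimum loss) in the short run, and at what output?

AVC = 98 - 18y + y^2; min AVC = $17 at y = 9. Since P = $65 ≥ min AVC, the firm produces.
With MC = 98 - 36y + 3y^2, P = MC on the upward-sloping part at y* = 11.
TR = 65·11 = 715. TC = 748 + 231 = 979. Profit = 715 − 979 = -$264.
That loss of $264 beats the $748 the firm would lose by shutting down; producing recovers $484 of fixed cost.

Profit = -$264 at y = 11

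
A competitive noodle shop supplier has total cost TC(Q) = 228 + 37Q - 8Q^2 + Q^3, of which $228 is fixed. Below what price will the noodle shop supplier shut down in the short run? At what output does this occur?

$21 per unit, at Q = 4

The shutdown price is the minimum of AVC. VC = 37Q - 8Q^2 + Q^3, so AVC = 37 - 8Q + Q^2.
At the minimum of AVC, MC = AVC. MC = 37 - 16Q + 3Q^2; setting MC = AVC gives 2Q^2 - 8Q = 0, so Q = 4. min AVC = 21.
The firm shuts down for any P below $21.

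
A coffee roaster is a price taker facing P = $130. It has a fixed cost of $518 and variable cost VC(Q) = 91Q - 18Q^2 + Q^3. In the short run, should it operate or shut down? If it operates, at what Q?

Produce at Q = 13

Strip out fixed cost: VC = 91Q - 18Q^2 + Q^3. Then AVC = 91 - 18Q + Q^2 and MC = 91 - 36Q + 3Q^2.
AVC is minimized where dAVC/dQ = -18 + 2Q = 0, at Q = 9; min AVC = 91 - 18·9 + 9^2 = $10.
Because $130 ≥ $10, revenue can cover variable cost; the firm operates.
Set P = MC: 130 = 91 - 36Q + 3Q^2 → -39 - 36Q + 3Q^2 = 0. The roots are Q = -1 and Q = 13; the profit-maximizing output is on the rising part of MC, so Q* = 13.
Check: AVC at Q = 13 is $26 ≤ P, so revenue covers variable cost.
Profit = P·Q − TC = 130·13 − 856 = $834.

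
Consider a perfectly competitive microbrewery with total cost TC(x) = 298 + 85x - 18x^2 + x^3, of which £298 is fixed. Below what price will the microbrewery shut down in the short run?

The firm shuts down when price falls below the minimum of average variable cost. AVC = VC/x = 85 - 18x + x^2.
At the minimum of AVC, MC = AVC. MC = 85 - 36x + 3x^2; setting MC = AVC gives 2x^2 - 18x = 0, so x = 9. min AVC = 4.
For P < £4 the firm produces nothing.

£4 per unit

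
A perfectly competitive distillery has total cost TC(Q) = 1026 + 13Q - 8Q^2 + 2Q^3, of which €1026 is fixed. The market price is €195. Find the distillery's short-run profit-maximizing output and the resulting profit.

AVC = 13 - 8Q + 2Q^2 has its minimum €5 at Q = 2; price €195 clears that bar, so the firm operates.
With MC = 13 - 16Q + 6Q^2, P = MC on the upward-sloping part at Q* = 7.
TR = 195·7 = 1365. TC = 1026 + 385 = 1411. Profit = 1365 − 1411 = -€46.
That loss of €46 beats the €1026 the firm would lose by shutting down; producing recovers €980 of fixed cost.

Profit = -€46 at Q = 7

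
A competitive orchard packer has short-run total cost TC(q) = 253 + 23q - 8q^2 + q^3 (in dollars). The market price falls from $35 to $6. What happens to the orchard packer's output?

Output falls from 6 to 0 (the firm shuts down)

AVC = 23 - 8q + q^2, minimized at q = 4 where min AVC = $7. MC = 23 - 16q + 3q^2.
At P = $35 ≥ min AVC, set P = MC on the rising branch: q = 6.
At P = $6 < min AVC = $7, price no longer covers variable cost at any output, so the firm shuts down: q = 0.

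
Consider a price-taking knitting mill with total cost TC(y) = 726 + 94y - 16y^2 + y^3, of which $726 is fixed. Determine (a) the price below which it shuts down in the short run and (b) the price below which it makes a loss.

Shutdown price = $30; break-even price = $105

Shutdown price = min AVC. AVC = 94 - 16y + y^2, with vertex at y = 8 and minimum $30.
ATC = 726/y + 94 - 16y + y^2. Setting dATC/dy = −726/y^2 − 16 + 2y = 0 gives y = 11 (since 2·11^3 − 16·11^2 = 726).
min ATC = 726/11 + 94 − 16·11 + 11^2 = $105. That is the break-even price.
For $30 ≤ P < $105 the firm produces at a loss; below $30 it shuts down.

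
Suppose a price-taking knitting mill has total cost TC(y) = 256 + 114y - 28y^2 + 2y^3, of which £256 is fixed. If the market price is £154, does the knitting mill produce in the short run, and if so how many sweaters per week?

Produce at y = 10

Strip out fixed cost: VC = 114y - 28y^2 + 2y^3. Then AVC = 114 - 28y + 2y^2 and MC = 114 - 56y + 6y^2.
AVC hits its minimum where MC = AVC, at y = 7, giving min AVC = 114 - 28·7 + 2·7^2 = £16.
P = £154 exceeds min AVC = £16, so the firm stays open.
Solving P = MC: -40 - 56y + 6y^2 = 0 ⇒ y = -2/3 or 10. On the upward-sloping branch, y* = 10.
Check: AVC at y = 10 is £34 ≤ P, so revenue covers variable cost.
Profit = P·y − TC = 154·10 − 596 = £944.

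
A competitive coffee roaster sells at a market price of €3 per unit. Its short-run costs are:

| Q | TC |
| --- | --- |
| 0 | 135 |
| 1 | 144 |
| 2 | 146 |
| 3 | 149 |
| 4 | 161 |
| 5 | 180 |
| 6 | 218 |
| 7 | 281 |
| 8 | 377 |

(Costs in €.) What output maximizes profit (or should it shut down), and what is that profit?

Q = 0 (shut down); profit = -€135

Profit at each row (π = 3Q − TC): Q=0: -135; Q=1: -141; Q=2: -140; Q=3: -140; Q=4: -149; Q=5: -165; Q=6: -200; Q=7: -260; Q=8: -353.
Profit is highest at Q = 0. Equivalently, the lowest AVC in the table is 14/3 ≈ €4.67 at Q = 3, and P = €3 falls below it — price never covers variable cost, so the firm shuts down and loses only its fixed cost.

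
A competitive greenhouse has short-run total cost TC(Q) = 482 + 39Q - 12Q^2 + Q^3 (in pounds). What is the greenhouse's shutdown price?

Short-run supply begins at min AVC. From VC = 39Q - 12Q^2 + Q^3, AVC = 39 - 12Q + Q^2.
dAVC/dQ = -12 + 2Q = 0 gives Q = 6. min AVC = 39 - 12·6 + 6^2 = 3.
So the shutdown price is £3.

£3 per unit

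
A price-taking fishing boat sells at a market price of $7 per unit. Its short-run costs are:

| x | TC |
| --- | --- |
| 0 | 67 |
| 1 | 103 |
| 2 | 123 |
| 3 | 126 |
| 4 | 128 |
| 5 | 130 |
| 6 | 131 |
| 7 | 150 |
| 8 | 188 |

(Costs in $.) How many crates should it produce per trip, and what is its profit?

Profit at each row (π = 7x − TC): x=0: -67; x=1: -96; x=2: -109; x=3: -105; x=4: -100; x=5: -95; x=6: -89; x=7: -101; x=8: -132.
Profit is highest at x = 0. Equivalently, the lowest AVC in the table is 64/6 ≈ $10.67 at x = 6, and P = $7 falls below it — price never covers variable cost, so the firm shuts down and loses only its fixed cost.

x = 0 (shut down); profit = -$67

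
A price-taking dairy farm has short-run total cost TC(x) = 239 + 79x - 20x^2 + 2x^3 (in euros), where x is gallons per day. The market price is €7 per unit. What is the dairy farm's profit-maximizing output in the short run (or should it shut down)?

Shut down

Variable cost is VC = 79x - 20x^2 + 2x^3, so AVC = VC/x = 79 - 20x + 2x^2 and MC = dTC/dx = 79 - 40x + 6x^2.
The AVC parabola has its vertex at x = 20/4 = 5, where AVC = 79 - 20·5 + 2·5^2 = €29.
P = €7 lies below min AVC = €29; no output level covers variable cost.
Best response: produce nothing and absorb the €239 fixed cost.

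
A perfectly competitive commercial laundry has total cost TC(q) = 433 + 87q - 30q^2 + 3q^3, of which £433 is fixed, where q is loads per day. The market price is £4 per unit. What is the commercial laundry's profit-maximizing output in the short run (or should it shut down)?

From TC, MC = TC'(q) = 87 - 60q + 9q^2 and AVC = VC/q = 87 - 30q + 3q^2.
The AVC parabola has its vertex at q = 30/6 = 5, where AVC = 87 - 30·5 + 3·5^2 = £12.
With P < min AVC (£4 < £12), every unit sold adds to the loss.
The firm minimizes its loss by shutting down and losing only its fixed cost of £433.

Shut down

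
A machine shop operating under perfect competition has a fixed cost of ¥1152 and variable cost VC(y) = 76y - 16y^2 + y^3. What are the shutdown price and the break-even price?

Shutdown price = ¥12; break-even price = ¥124

Shutdown price = min AVC. AVC = 76 - 16y + y^2, with vertex at y = 8 and minimum ¥12.
ATC = 1152/y + 76 - 16y + y^2. Setting dATC/dy = −1152/y^2 − 16 + 2y = 0 gives y = 12 (since 2·12^3 − 16·12^2 = 1152).
min ATC = 1152/12 + 76 − 16·12 + 12^2 = ¥124. That is the break-even price.
For ¥12 ≤ P < ¥124 the firm produces at a loss; below ¥12 it shuts down.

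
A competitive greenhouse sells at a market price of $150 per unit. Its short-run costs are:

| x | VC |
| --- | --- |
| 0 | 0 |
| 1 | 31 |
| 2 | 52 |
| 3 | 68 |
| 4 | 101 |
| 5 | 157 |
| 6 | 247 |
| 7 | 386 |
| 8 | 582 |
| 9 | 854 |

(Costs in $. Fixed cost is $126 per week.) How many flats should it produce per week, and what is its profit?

x = 7; profit = $538

Tabulate TR − TC: x=0: -126; x=1: -7; x=2: 122; x=3: 256; x=4: 373; x=5: 467; x=6: 527; x=7: 538; x=8: 492; x=9: 370.
Profit is maximized at x = 7. AVC there is 386/7 = $55.14 ≤ P, so producing beats shutting down (which would give -$126).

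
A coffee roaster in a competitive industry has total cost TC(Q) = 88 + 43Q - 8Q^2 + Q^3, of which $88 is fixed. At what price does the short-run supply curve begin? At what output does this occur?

The firm shuts down when price falls below the minimum of average variable cost. AVC = VC/Q = 43 - 8Q + Q^2.
At the minimum of AVC, MC = AVC. MC = 43 - 16Q + 3Q^2; setting MC = AVC gives 2Q^2 - 8Q = 0, so Q = 4. min AVC = 27.
For P < $27 the firm produces nothing.

$27 per unit, at Q = 4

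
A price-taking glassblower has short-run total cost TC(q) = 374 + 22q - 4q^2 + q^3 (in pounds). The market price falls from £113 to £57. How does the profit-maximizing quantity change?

MC = 22 - 8q + 3q^2; the shutdown threshold is min AVC = £18 (at q = 2).
With P = £113 above the shutdown price, P = MC gives q = 7.
At P = £57 ≥ min AVC, set P = MC: q = 5. The firm stays open but cuts output.

Output falls from 7 to 5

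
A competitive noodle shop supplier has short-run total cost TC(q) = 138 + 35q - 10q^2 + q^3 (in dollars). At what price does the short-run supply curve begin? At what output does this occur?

$10 per unit, at q = 5

The firm shuts down when price falls below the minimum of average variable cost. AVC = VC/q = 35 - 10q + q^2.
At the minimum of AVC, MC = AVC. MC = 35 - 20q + 3q^2; setting MC = AVC gives 2q^2 - 10q = 0, so q = 5. min AVC = 10.
The firm shuts down for any P below $10.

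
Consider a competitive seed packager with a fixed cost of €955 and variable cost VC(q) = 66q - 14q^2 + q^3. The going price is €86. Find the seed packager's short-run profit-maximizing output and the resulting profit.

AVC = 66 - 14q + q^2; min AVC = €17 at q = 7. Since P = €86 ≥ min AVC, the firm produces.
With MC = 66 - 28q + 3q^2, P = MC on the upward-sloping part at q* = 10.
TR = 86·10 = 860. TC = 955 + 260 = 1215. Profit = 860 − 1215 = -€355.
By producing, the firm covers all variable cost plus €600 of fixed cost; shutting down would lose the full €955.

Profit = -€355 at q = 10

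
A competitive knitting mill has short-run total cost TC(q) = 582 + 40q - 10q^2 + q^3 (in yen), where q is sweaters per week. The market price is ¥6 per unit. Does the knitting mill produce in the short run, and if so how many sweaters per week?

Strip out fixed cost: VC = 40q - 10q^2 + q^3. Then AVC = 40 - 10q + q^2 and MC = 40 - 20q + 3q^2.
AVC is minimized where dAVC/dq = -10 + 2q = 0, at q = 5; min AVC = 40 - 10·5 + 5^2 = ¥15.
P = ¥6 lies below min AVC = ¥15; no output level covers variable cost.
Best response: produce nothing and absorb the ¥582 fixed cost.

Shut down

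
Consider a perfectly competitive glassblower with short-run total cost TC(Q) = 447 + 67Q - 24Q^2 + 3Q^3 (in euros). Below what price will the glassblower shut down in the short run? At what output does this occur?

The shutdown price is the minimum of AVC. VC = 67Q - 24Q^2 + 3Q^3, so AVC = 67 - 24Q + 3Q^2.
At the minimum of AVC, MC = AVC. MC = 67 - 48Q + 9Q^2; setting MC = AVC gives 6Q^2 - 24Q = 0, so Q = 4. min AVC = 19.
So the shutdown price is €19.

€19 per unit, at Q = 4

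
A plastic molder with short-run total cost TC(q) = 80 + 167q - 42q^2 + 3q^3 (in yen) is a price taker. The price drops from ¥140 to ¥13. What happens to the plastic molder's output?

Output falls from 9 to 0 (the firm shuts down)

AVC = 167 - 42q + 3q^2, minimized at q = 7 where min AVC = ¥20. MC = 167 - 84q + 9q^2.
With P = ¥140 above the shutdown price, P = MC gives q = 9.
At P = ¥13 < min AVC = ¥20, price no longer covers variable cost at any output, so the firm shuts down: q = 0.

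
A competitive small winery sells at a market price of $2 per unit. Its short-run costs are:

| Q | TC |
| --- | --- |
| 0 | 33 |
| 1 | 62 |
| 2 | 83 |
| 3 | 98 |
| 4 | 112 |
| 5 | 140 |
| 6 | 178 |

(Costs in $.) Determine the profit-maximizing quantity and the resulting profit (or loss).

Q = 0 (shut down); profit = -$33

Tabulate TR − TC: Q=0: -33; Q=1: -60; Q=2: -79; Q=3: -92; Q=4: -104; Q=5: -130; Q=6: -166.
Profit is highest at Q = 0. Equivalently, the lowest AVC in the table is 79/4 ≈ $19.75 at Q = 4, and P = $2 falls below it — price never covers variable cost, so the firm shuts down and loses only its fixed cost.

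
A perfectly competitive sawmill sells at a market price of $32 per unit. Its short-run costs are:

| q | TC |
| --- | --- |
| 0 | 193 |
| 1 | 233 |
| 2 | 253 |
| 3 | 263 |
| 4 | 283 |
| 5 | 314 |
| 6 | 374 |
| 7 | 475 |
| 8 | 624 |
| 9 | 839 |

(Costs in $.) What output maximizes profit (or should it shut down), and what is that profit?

Profit at each row (π = 32q − TC): q=0: -193; q=1: -201; q=2: -189; q=3: -167; q=4: -155; q=5: -154; q=6: -182; q=7: -251; q=8: -368; q=9: -551.
Profit is maximized at q = 5. AVC there is 121/5 = $24.20 ≤ P, so producing beats shutting down (which would give -$193).

q = 5; profit = -$154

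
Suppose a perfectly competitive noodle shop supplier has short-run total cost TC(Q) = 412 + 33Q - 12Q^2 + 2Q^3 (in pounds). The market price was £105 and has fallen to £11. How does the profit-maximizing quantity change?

AVC = 33 - 12Q + 2Q^2, minimized at Q = 3 where min AVC = £15. MC = 33 - 24Q + 6Q^2.
At P = £105 ≥ min AVC, set P = MC on the rising branch: Q = 6.
At P = £11 < min AVC = £15, price no longer covers variable cost at any output, so the firm shuts down: Q = 0.

Output falls from 6 to 0 (the firm shuts down)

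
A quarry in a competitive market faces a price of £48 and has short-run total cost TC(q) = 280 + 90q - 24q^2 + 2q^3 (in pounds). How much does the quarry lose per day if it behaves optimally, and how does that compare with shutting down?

Profit = -£84 at q = 7

AVC = 90 - 24q + 2q^2; min AVC = £18 at q = 6. Since P = £48 ≥ min AVC, the firm produces.
With MC = 90 - 48q + 6q^2, P = MC on the upward-sloping part at q* = 7.
TR = 48·7 = 336. TC = 280 + 140 = 420. Profit = 336 − 420 = -£84.
Shutting down would mean losing the fixed cost of £280, so operating at a loss of £84 is better by £196.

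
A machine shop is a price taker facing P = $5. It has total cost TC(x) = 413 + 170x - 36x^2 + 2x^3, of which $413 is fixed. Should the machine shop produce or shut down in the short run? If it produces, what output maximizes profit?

Variable cost is VC = 170x - 36x^2 + 2x^3, so AVC = VC/x = 170 - 36x + 2x^2 and MC = dTC/dx = 170 - 72x + 6x^2.
AVC hits its minimum where MC = AVC, at x = 9, giving min AVC = 170 - 36·9 + 2·9^2 = $8.
P = $5 lies below min AVC = $8; no output level covers variable cost.
Shutting down limits the loss to fixed cost, $413.

Shut down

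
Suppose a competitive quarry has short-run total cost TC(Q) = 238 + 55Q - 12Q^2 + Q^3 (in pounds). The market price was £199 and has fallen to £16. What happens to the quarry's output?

Output falls from 12 to 0 (the firm shuts down)

AVC = 55 - 12Q + Q^2, minimized at Q = 6 where min AVC = £19. MC = 55 - 24Q + 3Q^2.
At P = £199 ≥ min AVC, set P = MC on the rising branch: Q = 12.
At P = £16 < min AVC = £19, price no longer covers variable cost at any output, so the firm shuts down: Q = 0.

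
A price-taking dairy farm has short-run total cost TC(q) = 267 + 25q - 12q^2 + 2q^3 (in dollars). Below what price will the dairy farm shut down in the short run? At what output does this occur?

The shutdown price is the minimum of AVC. VC = 25q - 12q^2 + 2q^3, so AVC = 25 - 12q + 2q^2.
At the minimum of AVC, MC = AVC. MC = 25 - 24q + 6q^2; setting MC = AVC gives 4q^2 - 12q = 0, so q = 3. min AVC = 7.
For P < $7 the firm produces nothing.

$7 per unit, at q = 3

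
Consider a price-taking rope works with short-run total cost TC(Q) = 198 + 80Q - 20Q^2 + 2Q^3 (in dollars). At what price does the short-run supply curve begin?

$30 per unit

Short-run supply begins at min AVC. From VC = 80Q - 20Q^2 + 2Q^3, AVC = 80 - 20Q + 2Q^2.
At the minimum of AVC, MC = AVC. MC = 80 - 40Q + 6Q^2; setting MC = AVC gives 4Q^2 - 20Q = 0, so Q = 5. min AVC = 30.
The firm shuts down for any P below $30.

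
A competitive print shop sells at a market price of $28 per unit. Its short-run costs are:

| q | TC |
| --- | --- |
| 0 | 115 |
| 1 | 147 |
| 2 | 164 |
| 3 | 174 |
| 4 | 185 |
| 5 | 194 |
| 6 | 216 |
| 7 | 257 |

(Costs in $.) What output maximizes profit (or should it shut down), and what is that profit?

q = 6; profit = -$48

Profit at each row (π = 28q − TC): q=0: -115; q=1: -119; q=2: -108; q=3: -90; q=4: -73; q=5: -54; q=6: -48; q=7: -61.
Profit is maximized at q = 6. AVC there is 101/6 = $16.83 ≤ P, so producing beats shutting down (which would give -$115).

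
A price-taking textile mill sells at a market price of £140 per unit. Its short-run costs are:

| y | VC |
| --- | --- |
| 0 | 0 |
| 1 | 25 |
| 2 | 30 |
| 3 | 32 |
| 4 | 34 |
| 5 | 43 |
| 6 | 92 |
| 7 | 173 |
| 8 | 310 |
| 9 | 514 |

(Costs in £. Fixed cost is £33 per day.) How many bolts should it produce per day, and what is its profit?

y = 8; profit = £777

Compute π = P·y − TC at each output: y=0: -33; y=1: 82; y=2: 217; y=3: 355; y=4: 493; y=5: 624; y=6: 715; y=7: 774; y=8: 777; y=9: 713.
Profit is maximized at y = 8. AVC there is 310/8 = £38.75 ≤ P, so producing beats shutting down (which would give -£33).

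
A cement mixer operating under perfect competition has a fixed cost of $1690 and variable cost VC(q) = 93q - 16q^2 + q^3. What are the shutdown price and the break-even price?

Shutdown price = $29; break-even price = $184

Shutdown price = min AVC. AVC = 93 - 16q + q^2, with vertex at q = 8 and minimum $29.
ATC = 1690/q + 93 - 16q + q^2. Setting dATC/dq = −1690/q^2 − 16 + 2q = 0 gives q = 13 (since 2·13^3 − 16·13^2 = 1690).
min ATC = 1690/13 + 93 − 16·13 + 13^2 = $184. That is the break-even price.
Between these two prices the firm operates at a loss; above $184 it earns a profit.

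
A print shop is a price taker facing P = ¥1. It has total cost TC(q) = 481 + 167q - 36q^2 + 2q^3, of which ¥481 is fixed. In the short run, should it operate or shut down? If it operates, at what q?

Shut down

From TC, MC = TC'(q) = 167 - 72q + 6q^2 and AVC = VC/q = 167 - 36q + 2q^2.
AVC is minimized where dAVC/dq = -36 + 4q = 0, at q = 9; min AVC = 167 - 36·9 + 2·9^2 = ¥5.
P = ¥1 lies below min AVC = ¥5; no output level covers variable cost.
The firm minimizes its loss by shutting down and losing only its fixed cost of ¥481.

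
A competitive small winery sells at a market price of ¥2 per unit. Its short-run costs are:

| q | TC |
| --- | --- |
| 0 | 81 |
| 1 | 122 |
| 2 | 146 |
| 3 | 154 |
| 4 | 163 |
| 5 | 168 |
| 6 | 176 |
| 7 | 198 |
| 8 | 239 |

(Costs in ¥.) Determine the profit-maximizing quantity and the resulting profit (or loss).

q = 0 (shut down); profit = -¥81

Profit at each row (π = 2q − TC): q=0: -81; q=1: -120; q=2: -142; q=3: -148; q=4: -155; q=5: -158; q=6: -164; q=7: -184; q=8: -223.
Profit is highest at q = 0. Equivalently, the lowest AVC in the table is 95/6 ≈ ¥15.83 at q = 6, and P = ¥2 falls below it — price never covers variable cost, so the firm shuts down and loses only its fixed cost.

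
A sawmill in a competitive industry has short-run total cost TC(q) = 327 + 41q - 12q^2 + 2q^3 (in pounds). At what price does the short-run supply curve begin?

The firm shuts down when price falls below the minimum of average variable cost. AVC = VC/q = 41 - 12q + 2q^2.
dAVC/dq = -12 + 4q = 0 gives q = 3. min AVC = 41 - 12·3 + 2·3^2 = 23.
For P < £23 the firm produces nothing.

£23 per unit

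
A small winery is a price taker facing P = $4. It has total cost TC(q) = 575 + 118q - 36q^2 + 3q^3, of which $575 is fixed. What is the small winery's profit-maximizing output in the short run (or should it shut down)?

From TC, MC = TC'(q) = 118 - 72q + 9q^2 and AVC = VC/q = 118 - 36q + 3q^2.
AVC is minimized where dAVC/dq = -36 + 6q = 0, at q = 6; min AVC = 118 - 36·6 + 3·6^2 = $10.
P = $4 lies below min AVC = $10; no output level covers variable cost.
Best response: produce nothing and absorb the $575 fixed cost.

Shut down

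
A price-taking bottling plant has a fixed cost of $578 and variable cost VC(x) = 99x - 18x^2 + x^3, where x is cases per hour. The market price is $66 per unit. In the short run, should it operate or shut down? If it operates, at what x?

Produce at x = 11

Variable cost is VC = 99x - 18x^2 + x^3, so AVC = VC/x = 99 - 18x + x^2 and MC = dTC/dx = 99 - 36x + 3x^2.
The AVC parabola has its vertex at x = 18/2 = 9, where AVC = 99 - 18·9 + 9^2 = $18.
Since P = $66 ≥ min AVC = $18, price covers variable cost and the firm should produce.
P = MC gives 33 - 36x + 3x^2 = 0, with roots 1 and 11. Take the larger (rising MC): x* = 11.
Check: AVC at x = 11 is $22 ≤ P, so revenue covers variable cost.
Profit = P·x − TC = 66·11 − 820 = -$94, a loss, but smaller than the $578 fixed cost the firm would lose by shutting down.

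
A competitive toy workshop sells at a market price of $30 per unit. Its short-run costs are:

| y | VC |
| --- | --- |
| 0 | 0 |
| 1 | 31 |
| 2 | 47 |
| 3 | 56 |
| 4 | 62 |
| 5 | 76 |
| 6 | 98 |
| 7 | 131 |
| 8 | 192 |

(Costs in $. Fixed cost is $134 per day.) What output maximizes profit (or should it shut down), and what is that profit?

Profit at each row (π = 30y − TC): y=0: -134; y=1: -135; y=2: -121; y=3: -100; y=4: -76; y=5: -60; y=6: -52; y=7: -55; y=8: -86.
Profit is maximized at y = 6. AVC there is 98/6 = $16.33 ≤ P, so producing beats shutting down (which would give -$134).

y = 6; profit = -$52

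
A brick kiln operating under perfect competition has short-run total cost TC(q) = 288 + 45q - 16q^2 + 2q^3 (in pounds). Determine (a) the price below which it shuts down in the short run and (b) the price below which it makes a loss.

AVC = 45 - 16q + 2q^2; minimized at q = 4, giving min AVC = £13. That is the shutdown price.
ATC = 288/q + 45 - 16q + 2q^2. Setting dATC/dq = −288/q^2 − 16 + 4q = 0 gives q = 6 (since 4·6^3 − 16·6^2 = 288).
min ATC = 288/6 + 45 − 16·6 + 2·6^2 = £69. That is the break-even price.
Between these two prices the firm operates at a loss; above £69 it earns a profit.

Shutdown price = £13; break-even price = £69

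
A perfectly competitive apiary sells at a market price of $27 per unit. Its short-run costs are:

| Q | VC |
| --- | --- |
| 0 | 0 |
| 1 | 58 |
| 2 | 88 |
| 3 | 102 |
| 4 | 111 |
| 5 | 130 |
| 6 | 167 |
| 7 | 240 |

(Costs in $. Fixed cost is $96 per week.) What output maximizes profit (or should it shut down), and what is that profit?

Q = 5; profit = -$91

Profit at each row (π = 27Q − TC): Q=0: -96; Q=1: -127; Q=2: -130; Q=3: -117; Q=4: -99; Q=5: -91; Q=6: -101; Q=7: -147.
Profit is maximized at Q = 5. AVC there is 130/5 = $26 ≤ P, so producing beats shutting down (which would give -$96).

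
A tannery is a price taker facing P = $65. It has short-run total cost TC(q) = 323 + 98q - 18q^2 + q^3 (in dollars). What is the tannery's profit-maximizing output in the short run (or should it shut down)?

Produce at q = 11

Variable cost is VC = 98q - 18q^2 + q^3, so AVC = VC/q = 98 - 18q + q^2 and MC = dTC/dq = 98 - 36q + 3q^2.
The AVC parabola has its vertex at q = 18/2 = 9, where AVC = 98 - 18·9 + 9^2 = $17.
Since P = $65 ≥ min AVC = $17, price covers variable cost and the firm should produce.
P = MC gives 33 - 36q + 3q^2 = 0, with roots 1 and 11. Take the larger (rising MC): q* = 11.
Check: AVC at q = 11 is $21 ≤ P, so revenue covers variable cost.
Profit = P·q − TC = 65·11 − 554 = $161.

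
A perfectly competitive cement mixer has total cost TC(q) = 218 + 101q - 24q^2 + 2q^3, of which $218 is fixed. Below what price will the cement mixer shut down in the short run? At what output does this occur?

$29 per unit, at q = 6

Short-run supply begins at min AVC. From VC = 101q - 24q^2 + 2q^3, AVC = 101 - 24q + 2q^2.
dAVC/dq = -24 + 4q = 0 gives q = 6. min AVC = 101 - 24·6 + 2·6^2 = 29.
So the shutdown price is $29.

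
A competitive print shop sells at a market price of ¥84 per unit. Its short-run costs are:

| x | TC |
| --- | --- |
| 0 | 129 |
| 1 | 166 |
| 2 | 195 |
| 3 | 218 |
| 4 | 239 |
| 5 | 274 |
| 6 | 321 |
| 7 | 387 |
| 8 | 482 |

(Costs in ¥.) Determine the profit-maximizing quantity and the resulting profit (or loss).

Compute π = P·x − TC at each output: x=0: -129; x=1: -82; x=2: -27; x=3: 34; x=4: 97; x=5: 146; x=6: 183; x=7: 201; x=8: 190.
Profit is maximized at x = 7. AVC there is 258/7 = ¥36.86 ≤ P, so producing beats shutting down (which would give -¥129).

x = 7; profit = ¥201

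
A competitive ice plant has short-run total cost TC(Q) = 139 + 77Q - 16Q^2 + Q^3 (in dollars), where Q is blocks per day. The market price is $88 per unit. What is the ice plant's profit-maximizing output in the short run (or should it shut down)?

From TC, MC = TC'(Q) = 77 - 32Q + 3Q^2 and AVC = VC/Q = 77 - 16Q + Q^2.
AVC is minimized where dAVC/dQ = -16 + 2Q = 0, at Q = 8; min AVC = 77 - 16·8 + 8^2 = $13.
Since P = $88 ≥ min AVC = $13, price covers variable cost and the firm should produce.
Set P = MC: 88 = 77 - 32Q + 3Q^2 → -11 - 32Q + 3Q^2 = 0. The roots are Q = -1/3 and Q = 11; the profit-maximizing output is on the rising part of MC, so Q* = 11.
Check: AVC at Q = 11 is $22 ≤ P, so revenue covers variable cost.
Profit = P·Q − TC = 88·11 − 381 = $587.

Produce at Q = 11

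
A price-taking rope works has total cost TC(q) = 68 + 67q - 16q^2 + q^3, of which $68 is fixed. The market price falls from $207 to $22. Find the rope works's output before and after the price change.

Output falls from 14 to 9

MC = 67 - 32q + 3q^2; the shutdown threshold is min AVC = $3 (at q = 8).
At P = $207 ≥ min AVC, set P = MC on the rising branch: q = 14.
At P = $22 ≥ min AVC, set P = MC: q = 9. The firm stays open but cuts output.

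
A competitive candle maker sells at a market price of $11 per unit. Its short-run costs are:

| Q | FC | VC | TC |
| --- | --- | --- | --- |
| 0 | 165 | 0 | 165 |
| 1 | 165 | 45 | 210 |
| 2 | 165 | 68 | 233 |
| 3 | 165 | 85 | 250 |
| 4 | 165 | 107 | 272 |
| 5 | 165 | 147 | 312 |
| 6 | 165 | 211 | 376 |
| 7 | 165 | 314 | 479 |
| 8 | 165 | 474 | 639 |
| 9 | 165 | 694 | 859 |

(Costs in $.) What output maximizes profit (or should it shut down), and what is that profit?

Compute π = P·Q − TC at each output: Q=0: -165; Q=1: -199; Q=2: -211; Q=3: -217; Q=4: -228; Q=5: -257; Q=6: -310; Q=7: -402; Q=8: -551; Q=9: -760.
Profit is highest at Q = 0. Equivalently, the lowest AVC in the table is 107/4 ≈ $26.75 at Q = 4, and P = $11 falls below it — price never covers variable cost, so the firm shuts down and loses only its fixed cost.

Q = 0 (shut down); profit = -$165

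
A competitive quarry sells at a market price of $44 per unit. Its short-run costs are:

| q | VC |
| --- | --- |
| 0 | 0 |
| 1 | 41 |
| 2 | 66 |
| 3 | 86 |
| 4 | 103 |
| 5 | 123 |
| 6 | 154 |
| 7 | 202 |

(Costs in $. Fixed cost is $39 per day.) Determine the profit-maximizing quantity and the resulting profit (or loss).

Profit at each row (π = 44q − TC): q=0: -39; q=1: -36; q=2: -17; q=3: 7; q=4: 34; q=5: 58; q=6: 71; q=7: 67.
Profit is maximized at q = 6. AVC there is 154/6 = $25.67 ≤ P, so producing beats shutting down (which would give -$39).

q = 6; profit = $71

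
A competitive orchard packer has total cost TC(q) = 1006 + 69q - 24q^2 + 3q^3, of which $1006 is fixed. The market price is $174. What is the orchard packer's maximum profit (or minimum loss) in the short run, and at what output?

Profit = -$124 at q = 7

AVC = 69 - 24q + 3q^2 has its minimum $21 at q = 4; price $174 clears that bar, so the firm operates.
With MC = 69 - 48q + 9q^2, P = MC on the upward-sloping part at q* = 7.
TR = 174·7 = 1218. TC = 1006 + 336 = 1342. Profit = 1218 − 1342 = -$124.
Shutting down would mean losing the fixed cost of $1006, so operating at a loss of $124 is better by $882.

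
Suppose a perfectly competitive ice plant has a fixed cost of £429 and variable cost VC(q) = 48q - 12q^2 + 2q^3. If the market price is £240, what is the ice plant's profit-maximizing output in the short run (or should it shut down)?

From TC, MC = TC'(q) = 48 - 24q + 6q^2 and AVC = VC/q = 48 - 12q + 2q^2.
The AVC parabola has its vertex at q = 12/4 = 3, where AVC = 48 - 12·3 + 2·3^2 = £30.
Because £240 ≥ £30, revenue can cover variable cost; the firm operates.
Set P = MC: 240 = 48 - 24q + 6q^2 → -192 - 24q + 6q^2 = 0. The roots are q = -4 and q = 8; the profit-maximizing output is on the rising part of MC, so q* = 8.
Check: AVC at q = 8 is £80 ≤ P, so revenue covers variable cost.
Profit = P·q − TC = 240·8 − 1069 = £851.

Produce at q = 8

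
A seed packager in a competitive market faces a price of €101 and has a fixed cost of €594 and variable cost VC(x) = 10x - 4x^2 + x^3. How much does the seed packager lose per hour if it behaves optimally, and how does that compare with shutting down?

Profit = -€104 at x = 7

AVC = 10 - 4x + x^2; min AVC = €6 at x = 2. Since P = €101 ≥ min AVC, the firm produces.
MC = 10 - 8x + 3x^2. Setting P = MC and taking the root on the rising branch gives x* = 7.
TR = 101·7 = 707. TC = 594 + 217 = 811. Profit = 707 − 811 = -€104.
Shutting down would mean losing the fixed cost of €594, so operating at a loss of €104 is better by €490.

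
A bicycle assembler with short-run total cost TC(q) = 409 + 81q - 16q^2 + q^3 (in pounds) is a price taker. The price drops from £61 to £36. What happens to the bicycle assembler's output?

MC = 81 - 32q + 3q^2; the shutdown threshold is min AVC = £17 (at q = 8).
With P = £61 above the shutdown price, P = MC gives q = 10.
At P = £36 ≥ min AVC, set P = MC: q = 9. The firm stays open but cuts output.

Output falls from 10 to 9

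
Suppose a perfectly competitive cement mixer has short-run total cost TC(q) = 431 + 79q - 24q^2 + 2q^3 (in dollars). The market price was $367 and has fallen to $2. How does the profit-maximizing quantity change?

Output falls from 12 to 0 (the firm shuts down)

MC = 79 - 48q + 6q^2; the shutdown threshold is min AVC = $7 (at q = 6).
With P = $367 above the shutdown price, P = MC gives q = 12.
At P = $2 < min AVC = $7, price no longer covers variable cost at any output, so the firm shuts down: q = 0.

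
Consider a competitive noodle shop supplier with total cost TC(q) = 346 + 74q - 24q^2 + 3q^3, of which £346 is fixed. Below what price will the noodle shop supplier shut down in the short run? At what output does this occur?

The shutdown price is the minimum of AVC. VC = 74q - 24q^2 + 3q^3, so AVC = 74 - 24q + 3q^2.
At the minimum of AVC, MC = AVC. MC = 74 - 48q + 9q^2; setting MC = AVC gives 6q^2 - 24q = 0, so q = 4. min AVC = 26.
So the shutdown price is £26.

£26 per unit, at q = 4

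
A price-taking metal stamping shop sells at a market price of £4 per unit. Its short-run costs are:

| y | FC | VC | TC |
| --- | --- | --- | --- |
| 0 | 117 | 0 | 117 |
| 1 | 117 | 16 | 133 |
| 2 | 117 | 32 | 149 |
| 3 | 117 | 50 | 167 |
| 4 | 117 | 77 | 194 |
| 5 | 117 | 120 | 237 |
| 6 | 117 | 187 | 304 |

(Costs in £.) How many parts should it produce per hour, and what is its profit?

Tabulate TR − TC: y=0: -117; y=1: -129; y=2: -141; y=3: -155; y=4: -178; y=5: -217; y=6: -280.
Profit is highest at y = 0. Equivalently, the lowest AVC in the table is 16/1 ≈ £16 at y = 1, and P = £4 falls below it — price never covers variable cost, so the firm shuts down and loses only its fixed cost.

y = 0 (shut down); profit = -£117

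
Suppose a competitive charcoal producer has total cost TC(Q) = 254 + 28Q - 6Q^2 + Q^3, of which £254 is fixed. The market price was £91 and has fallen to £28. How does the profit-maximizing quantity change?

AVC = 28 - 6Q + Q^2, minimized at Q = 3 where min AVC = £19. MC = 28 - 12Q + 3Q^2.
With P = £91 above the shutdown price, P = MC gives Q = 7.
At P = £28 ≥ min AVC, set P = MC: Q = 4. The firm stays open but cuts output.

Output falls from 7 to 4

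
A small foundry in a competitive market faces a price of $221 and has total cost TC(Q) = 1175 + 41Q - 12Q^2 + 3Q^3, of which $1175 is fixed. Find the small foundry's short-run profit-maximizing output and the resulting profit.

Profit = -$311 at Q = 6

AVC = 41 - 12Q + 3Q^2 has its minimum $29 at Q = 2; price $221 clears that bar, so the firm operates.
MC = 41 - 24Q + 9Q^2. Setting P = MC and taking the root on the rising branch gives Q* = 6.
TR = 221·6 = 1326. TC = 1175 + 462 = 1637. Profit = 1326 − 1637 = -$311.
That loss of $311 beats the $1175 the firm would lose by shutting down; producing recovers $864 of fixed cost.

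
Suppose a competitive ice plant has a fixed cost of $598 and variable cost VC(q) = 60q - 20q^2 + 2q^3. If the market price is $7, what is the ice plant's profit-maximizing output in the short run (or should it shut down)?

Shut down

Strip out fixed cost: VC = 60q - 20q^2 + 2q^3. Then AVC = 60 - 20q + 2q^2 and MC = 60 - 40q + 6q^2.
The AVC parabola has its vertex at q = 20/4 = 5, where AVC = 60 - 20·5 + 2·5^2 = $10.
With P < min AVC ($7 < $10), every unit sold adds to the loss.
The firm minimizes its loss by shutting down and losing only its fixed cost of $598.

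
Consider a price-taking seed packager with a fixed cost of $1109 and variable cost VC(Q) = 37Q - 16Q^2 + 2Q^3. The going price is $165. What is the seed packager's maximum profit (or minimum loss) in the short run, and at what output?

AVC = 37 - 16Q + 2Q^2 has its minimum $5 at Q = 4; price $165 clears that bar, so the firm operates.
With MC = 37 - 32Q + 6Q^2, P = MC on the upward-sloping part at Q* = 8.
TR = 165·8 = 1320. TC = 1109 + 296 = 1405. Profit = 1320 − 1405 = -$85.
By producing, the firm covers all variable cost plus $1024 of fixed cost; shutting down would lose the full $1109.

Profit = -$85 at Q = 8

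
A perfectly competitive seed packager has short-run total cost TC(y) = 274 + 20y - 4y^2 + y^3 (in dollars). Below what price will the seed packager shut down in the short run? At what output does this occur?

$16 per unit, at y = 2

The shutdown price is the minimum of AVC. VC = 20y - 4y^2 + y^3, so AVC = 20 - 4y + y^2.
dAVC/dy = -4 + 2y = 0 gives y = 2. min AVC = 20 - 4·2 + 2^2 = 16.
The firm shuts down for any P below $16.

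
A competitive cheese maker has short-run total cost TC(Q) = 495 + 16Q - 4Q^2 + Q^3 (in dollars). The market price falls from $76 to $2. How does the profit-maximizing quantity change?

Output falls from 6 to 0 (the firm shuts down)

MC = 16 - 8Q + 3Q^2; the shutdown threshold is min AVC = $12 (at Q = 2).
At P = $76 ≥ min AVC, set P = MC on the rising branch: Q = 6.
At P = $2 < min AVC = $12, price no longer covers variable cost at any output, so the firm shuts down: Q = 0.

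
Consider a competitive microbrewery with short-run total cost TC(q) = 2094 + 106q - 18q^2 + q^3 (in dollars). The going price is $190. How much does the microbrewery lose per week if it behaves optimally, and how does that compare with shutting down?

AVC = 106 - 18q + q^2 has its minimum $25 at q = 9; price $190 clears that bar, so the firm operates.
MC = 106 - 36q + 3q^2. Setting P = MC and taking the root on the rising branch gives q* = 14.
TR = 190·14 = 2660. TC = 2094 + 700 = 2794. Profit = 2660 − 2794 = -$134.
Shutting down would mean losing the fixed cost of $2094, so operating at a loss of $134 is better by $1960.

Profit = -$134 at q = 14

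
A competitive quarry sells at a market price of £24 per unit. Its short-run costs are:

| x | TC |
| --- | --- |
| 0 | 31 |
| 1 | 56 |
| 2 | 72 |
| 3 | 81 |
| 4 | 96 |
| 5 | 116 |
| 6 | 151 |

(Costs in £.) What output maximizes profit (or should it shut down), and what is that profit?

Tabulate TR − TC: x=0: -31; x=1: -32; x=2: -24; x=3: -9; x=4: 0; x=5: 4; x=6: -7.
Profit is maximized at x = 5. AVC there is 85/5 = £17 ≤ P, so producing beats shutting down (which would give -£31).

x = 5; profit = £4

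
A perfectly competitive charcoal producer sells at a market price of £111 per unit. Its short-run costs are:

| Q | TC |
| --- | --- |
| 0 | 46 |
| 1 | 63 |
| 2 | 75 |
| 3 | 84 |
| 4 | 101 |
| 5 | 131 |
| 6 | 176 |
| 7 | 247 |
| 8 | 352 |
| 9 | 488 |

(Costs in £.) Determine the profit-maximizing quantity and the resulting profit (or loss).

Q = 8; profit = £536

Compute π = P·Q − TC at each output: Q=0: -46; Q=1: 48; Q=2: 147; Q=3: 249; Q=4: 343; Q=5: 424; Q=6: 490; Q=7: 530; Q=8: 536; Q=9: 511.
Profit is maximized at Q = 8. AVC there is 306/8 = £38.25 ≤ P, so producing beats shutting down (which would give -£46).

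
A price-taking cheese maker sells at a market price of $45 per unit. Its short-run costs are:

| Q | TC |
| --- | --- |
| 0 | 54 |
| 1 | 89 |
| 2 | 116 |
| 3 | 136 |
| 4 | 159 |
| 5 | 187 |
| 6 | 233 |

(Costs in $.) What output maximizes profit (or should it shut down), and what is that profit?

Profit at each row (π = 45Q − TC): Q=0: -54; Q=1: -44; Q=2: -26; Q=3: -1; Q=4: 21; Q=5: 38; Q=6: 37.
Profit is maximized at Q = 5. AVC there is 133/5 = $26.60 ≤ P, so producing beats shutting down (which would give -$54).

Q = 5; profit = $38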